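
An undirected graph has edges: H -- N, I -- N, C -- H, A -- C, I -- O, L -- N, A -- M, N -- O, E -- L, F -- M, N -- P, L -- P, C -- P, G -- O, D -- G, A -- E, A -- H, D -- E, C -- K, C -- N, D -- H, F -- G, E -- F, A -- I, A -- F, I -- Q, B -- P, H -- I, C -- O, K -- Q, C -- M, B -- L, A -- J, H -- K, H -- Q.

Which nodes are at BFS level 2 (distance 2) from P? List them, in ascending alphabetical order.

Level 0: P
Level 1: B, C, L, N
Level 2: A, E, H, I, K, M, O
Level 3: D, F, G, J, Q

A, E, H, I, K, M, O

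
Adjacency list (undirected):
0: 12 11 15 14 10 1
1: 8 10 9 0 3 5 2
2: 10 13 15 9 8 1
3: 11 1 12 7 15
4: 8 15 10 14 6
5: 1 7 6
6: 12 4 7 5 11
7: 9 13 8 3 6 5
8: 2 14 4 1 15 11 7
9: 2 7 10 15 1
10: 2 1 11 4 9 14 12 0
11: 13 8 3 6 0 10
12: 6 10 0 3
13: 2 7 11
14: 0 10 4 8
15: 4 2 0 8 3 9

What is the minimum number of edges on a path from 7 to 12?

Level 0: 7
Level 1: 3, 5, 6, 8, 9, 13
Level 2: 1, 2, 4, 10, 11, 12, 14, 15
Level 3: 0
12 first appears at level 2.

2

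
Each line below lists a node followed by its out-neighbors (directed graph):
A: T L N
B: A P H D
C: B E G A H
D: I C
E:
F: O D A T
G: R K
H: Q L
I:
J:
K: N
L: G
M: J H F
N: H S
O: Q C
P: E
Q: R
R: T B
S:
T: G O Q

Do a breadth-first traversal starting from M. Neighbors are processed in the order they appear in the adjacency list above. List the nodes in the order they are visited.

M, J, H, F, Q, L, O, D, A, T, R, G, C, I, N, B, K, E, S, P

Visit M; enqueue J, H, F → queue [J, H, F]
Visit J → queue [H, F]
Visit H; enqueue Q, L → queue [F, Q, L]
Visit F; enqueue O, D, A, T → queue [Q, L, O, D, A, T]
Visit Q; enqueue R → queue [L, O, D, A, T, R]
Visit L; enqueue G → queue [O, D, A, T, R, G]
Visit O; enqueue C → queue [D, A, T, R, G, C]
Visit D; enqueue I → queue [A, T, R, G, C, I]
Visit A; enqueue N → queue [T, R, G, C, I, N]
Visit T → queue [R, G, C, I, N]
Visit R; enqueue B → queue [G, C, I, N, B]
Visit G; enqueue K → queue [C, I, N, B, K]
Visit C; enqueue E → queue [I, N, B, K, E]
Visit I → queue [N, B, K, E]
Visit N; enqueue S → queue [B, K, E, S]
Visit B; enqueue P → queue [K, E, S, P]
Visit K → queue [E, S, P]
Visit E → queue [S, P]
Visit S → queue [P]
Visit P → queue []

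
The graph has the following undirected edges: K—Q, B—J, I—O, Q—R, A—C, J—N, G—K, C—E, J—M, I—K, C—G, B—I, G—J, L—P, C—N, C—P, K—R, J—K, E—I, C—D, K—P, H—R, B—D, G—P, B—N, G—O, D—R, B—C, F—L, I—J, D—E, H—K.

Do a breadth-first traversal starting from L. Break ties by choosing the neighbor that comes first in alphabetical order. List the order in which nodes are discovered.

Visit L; enqueue F, P → queue [F, P]
Visit F → queue [P]
Visit P; enqueue C, G, K → queue [C, G, K]
Visit C; enqueue A, B, D, E, N → queue [G, K, A, B, D, E, N]
Visit G; enqueue J, O → queue [K, A, B, D, E, N, J, O]
Visit K; enqueue H, I, Q, R → queue [A, B, D, E, N, J, O, H, I, Q, R]
Visit A → queue [B, D, E, N, J, O, H, I, Q, R]
Visit B → queue [D, E, N, J, O, H, I, Q, R]
Visit D → queue [E, N, J, O, H, I, Q, R]
Visit E → queue [N, J, O, H, I, Q, R]
Visit N → queue [J, O, H, I, Q, R]
Visit J; enqueue M → queue [O, H, I, Q, R, M]
Visit O → queue [H, I, Q, R, M]
Visit H → queue [I, Q, R, M]
Visit I → queue [Q, R, M]
Visit Q → queue [R, M]
Visit R → queue [M]
Visit M → queue []

L, F, P, C, G, K, A, B, D, E, N, J, O, H, I, Q, R, M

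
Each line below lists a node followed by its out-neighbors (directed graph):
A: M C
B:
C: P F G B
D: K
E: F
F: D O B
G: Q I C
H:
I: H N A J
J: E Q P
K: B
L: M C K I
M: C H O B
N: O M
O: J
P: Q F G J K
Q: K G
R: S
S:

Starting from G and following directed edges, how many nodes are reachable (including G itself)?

16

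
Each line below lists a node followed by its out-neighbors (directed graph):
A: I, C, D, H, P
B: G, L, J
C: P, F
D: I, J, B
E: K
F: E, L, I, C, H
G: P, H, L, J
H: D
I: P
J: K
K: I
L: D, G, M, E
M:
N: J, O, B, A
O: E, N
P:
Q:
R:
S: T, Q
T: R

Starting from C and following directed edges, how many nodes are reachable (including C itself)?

13

BFS from C visits: C, P, F, E, L, I, H, K, D, G, M, J, B
Reachable nodes: 13 of 20 total.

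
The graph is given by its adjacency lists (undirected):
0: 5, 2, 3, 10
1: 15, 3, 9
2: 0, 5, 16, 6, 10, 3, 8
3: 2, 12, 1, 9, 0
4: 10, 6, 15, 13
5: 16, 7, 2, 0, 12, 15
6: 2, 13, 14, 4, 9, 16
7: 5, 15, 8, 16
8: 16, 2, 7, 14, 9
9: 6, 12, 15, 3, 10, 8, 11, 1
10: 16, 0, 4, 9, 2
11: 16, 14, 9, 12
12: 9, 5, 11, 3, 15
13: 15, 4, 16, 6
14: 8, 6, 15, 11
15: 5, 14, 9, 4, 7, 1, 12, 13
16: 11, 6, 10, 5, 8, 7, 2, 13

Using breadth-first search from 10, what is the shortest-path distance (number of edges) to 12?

2

Level 0: 10
Level 1: 0, 2, 4, 9, 16
Level 2: 1, 3, 5, 6, 7, 8, 11, 12, 13, 15
Level 3: 14
12 first appears at level 2.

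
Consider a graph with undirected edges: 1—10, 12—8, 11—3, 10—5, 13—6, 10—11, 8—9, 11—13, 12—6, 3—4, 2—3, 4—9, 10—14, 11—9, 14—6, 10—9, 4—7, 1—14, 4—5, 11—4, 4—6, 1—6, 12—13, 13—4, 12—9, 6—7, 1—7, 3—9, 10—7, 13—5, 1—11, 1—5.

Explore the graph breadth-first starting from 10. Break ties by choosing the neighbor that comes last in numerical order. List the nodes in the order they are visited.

Visit 10; enqueue 14, 11, 9, 7, 5, 1 → queue [14, 11, 9, 7, 5, 1]
Visit 14; enqueue 6 → queue [11, 9, 7, 5, 1, 6]
Visit 11; enqueue 13, 4, 3 → queue [9, 7, 5, 1, 6, 13, 4, 3]
Visit 9; enqueue 12, 8 → queue [7, 5, 1, 6, 13, 4, 3, 12, 8]
Visit 7 → queue [5, 1, 6, 13, 4, 3, 12, 8]
Visit 5 → queue [1, 6, 13, 4, 3, 12, 8]
Visit 1 → queue [6, 13, 4, 3, 12, 8]
Visit 6 → queue [13, 4, 3, 12, 8]
Visit 13 → queue [4, 3, 12, 8]
Visit 4 → queue [3, 12, 8]
Visit 3; enqueue 2 → queue [12, 8, 2]
Visit 12 → queue [8, 2]
Visit 8 → queue [2]
Visit 2 → queue []

10 14 11 9 7 5 1 6 13 4 3 12 8 2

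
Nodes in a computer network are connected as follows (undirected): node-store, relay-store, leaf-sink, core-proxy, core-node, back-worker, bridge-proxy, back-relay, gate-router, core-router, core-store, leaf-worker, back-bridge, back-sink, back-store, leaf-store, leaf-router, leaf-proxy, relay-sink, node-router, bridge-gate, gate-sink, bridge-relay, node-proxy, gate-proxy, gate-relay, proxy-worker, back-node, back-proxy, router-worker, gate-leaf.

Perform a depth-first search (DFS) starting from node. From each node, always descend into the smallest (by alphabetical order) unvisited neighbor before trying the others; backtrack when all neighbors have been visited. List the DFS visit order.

Visit node
node → back
back → bridge
bridge → gate
gate → leaf
leaf → proxy
proxy → core
core → router
router → worker
core → store
store → relay
relay → sink

node → back → bridge → gate → leaf → proxy → core → router → worker → store → relay → sink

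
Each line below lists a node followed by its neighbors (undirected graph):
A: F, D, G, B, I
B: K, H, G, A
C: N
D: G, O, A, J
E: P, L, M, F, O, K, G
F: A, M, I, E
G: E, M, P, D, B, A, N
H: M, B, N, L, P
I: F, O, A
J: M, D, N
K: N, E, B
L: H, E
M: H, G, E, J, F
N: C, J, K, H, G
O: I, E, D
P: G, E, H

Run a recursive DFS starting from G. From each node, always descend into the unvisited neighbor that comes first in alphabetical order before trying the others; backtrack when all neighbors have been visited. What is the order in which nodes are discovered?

G → A → B → H → L → E → F → I → O → D → J → M → N → C → K → P

Visit G
G → A
A → B
B → H
H → L
L → E
E → F
F → I
I → O
O → D
D → J
J → M
J → N
N → C
N → K
E → P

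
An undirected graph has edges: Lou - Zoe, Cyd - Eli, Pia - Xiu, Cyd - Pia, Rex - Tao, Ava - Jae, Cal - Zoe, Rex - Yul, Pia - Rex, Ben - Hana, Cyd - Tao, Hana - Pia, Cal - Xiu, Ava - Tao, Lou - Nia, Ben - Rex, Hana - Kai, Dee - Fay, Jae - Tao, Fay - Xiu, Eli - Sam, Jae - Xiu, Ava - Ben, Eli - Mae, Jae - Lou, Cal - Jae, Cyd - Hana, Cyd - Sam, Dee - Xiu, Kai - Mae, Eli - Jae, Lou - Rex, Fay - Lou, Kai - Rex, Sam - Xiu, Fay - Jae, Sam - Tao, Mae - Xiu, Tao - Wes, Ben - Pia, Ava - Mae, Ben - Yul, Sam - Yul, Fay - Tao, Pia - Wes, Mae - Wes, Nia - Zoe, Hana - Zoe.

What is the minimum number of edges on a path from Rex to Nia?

2

Level 0: Rex
Level 1: Ben, Kai, Lou, Pia, Tao, Yul
Level 2: Ava, Cyd, Fay, Hana, Jae, Mae, Nia, Sam, Wes, Xiu, Zoe
Level 3: Cal, Dee, Eli
Nia first appears at level 2.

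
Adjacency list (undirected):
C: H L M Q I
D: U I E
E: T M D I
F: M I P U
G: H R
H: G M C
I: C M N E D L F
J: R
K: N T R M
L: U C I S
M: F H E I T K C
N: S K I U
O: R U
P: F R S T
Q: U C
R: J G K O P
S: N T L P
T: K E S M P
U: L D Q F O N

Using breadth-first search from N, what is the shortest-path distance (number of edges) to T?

2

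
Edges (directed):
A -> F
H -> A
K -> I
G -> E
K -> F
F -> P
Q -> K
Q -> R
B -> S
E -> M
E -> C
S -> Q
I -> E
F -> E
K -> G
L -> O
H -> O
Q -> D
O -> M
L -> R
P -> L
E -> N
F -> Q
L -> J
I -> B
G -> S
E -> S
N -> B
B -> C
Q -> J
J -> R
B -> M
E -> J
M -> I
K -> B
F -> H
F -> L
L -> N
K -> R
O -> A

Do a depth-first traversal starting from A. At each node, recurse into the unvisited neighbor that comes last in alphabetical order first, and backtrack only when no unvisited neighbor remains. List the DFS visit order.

A -> F -> Q -> R -> K -> I -> E -> S -> N -> B -> M -> C -> J -> G -> D -> P -> L -> O -> H

Visit A
A → F
F → Q
Q → R
Q → K
K → I
I → E
E → S
E → N
N → B
B → M
B → C
E → J
K → G
Q → D
F → P
P → L
L → O
F → H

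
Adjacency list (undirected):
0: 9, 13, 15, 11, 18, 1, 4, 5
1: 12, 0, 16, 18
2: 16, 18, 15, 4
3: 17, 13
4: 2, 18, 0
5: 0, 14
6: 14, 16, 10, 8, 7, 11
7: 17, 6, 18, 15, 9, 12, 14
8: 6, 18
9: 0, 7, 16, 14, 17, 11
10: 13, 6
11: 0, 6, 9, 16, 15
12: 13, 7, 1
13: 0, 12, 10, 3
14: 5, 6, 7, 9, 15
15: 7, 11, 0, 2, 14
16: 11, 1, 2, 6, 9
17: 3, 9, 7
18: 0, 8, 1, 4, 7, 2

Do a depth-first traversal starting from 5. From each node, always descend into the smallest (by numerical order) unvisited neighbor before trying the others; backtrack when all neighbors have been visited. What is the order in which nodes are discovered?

5, 0, 1, 12, 7, 6, 8, 18, 2, 4, 15, 11, 9, 14, 16, 17, 3, 13, 10

Visit 5
5 → 0
0 → 1
1 → 12
12 → 7
7 → 6
6 → 8
8 → 18
18 → 2
2 → 4
2 → 15
15 → 11
11 → 9
9 → 14
9 → 16
9 → 17
17 → 3
3 → 13
13 → 10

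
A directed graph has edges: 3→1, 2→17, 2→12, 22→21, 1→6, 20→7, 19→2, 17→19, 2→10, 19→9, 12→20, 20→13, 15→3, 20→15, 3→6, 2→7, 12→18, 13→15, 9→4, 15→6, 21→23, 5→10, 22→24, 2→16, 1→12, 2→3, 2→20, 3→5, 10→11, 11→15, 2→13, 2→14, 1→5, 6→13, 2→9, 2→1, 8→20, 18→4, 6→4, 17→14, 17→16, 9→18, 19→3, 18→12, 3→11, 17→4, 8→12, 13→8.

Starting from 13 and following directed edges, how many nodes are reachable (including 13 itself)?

14

BFS from 13 visits: 13, 15, 8, 6, 3, 20, 12, 4, 11, 5, 1, 7, 18, 10
Reachable nodes: 14 of 24 total.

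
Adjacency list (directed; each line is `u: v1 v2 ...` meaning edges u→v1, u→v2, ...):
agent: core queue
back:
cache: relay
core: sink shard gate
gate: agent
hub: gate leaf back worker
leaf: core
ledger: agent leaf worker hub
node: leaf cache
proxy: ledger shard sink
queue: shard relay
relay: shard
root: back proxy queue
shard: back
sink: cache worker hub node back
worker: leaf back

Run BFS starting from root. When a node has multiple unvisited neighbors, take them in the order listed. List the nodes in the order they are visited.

root -> back -> proxy -> queue -> ledger -> shard -> sink -> relay -> agent -> leaf -> worker -> hub -> cache -> node -> core -> gate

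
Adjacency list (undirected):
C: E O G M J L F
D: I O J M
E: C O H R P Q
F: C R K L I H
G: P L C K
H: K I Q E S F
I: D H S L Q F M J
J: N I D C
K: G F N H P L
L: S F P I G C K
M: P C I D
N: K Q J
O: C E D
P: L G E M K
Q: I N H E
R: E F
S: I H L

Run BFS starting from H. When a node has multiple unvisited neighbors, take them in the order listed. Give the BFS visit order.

H, K, I, Q, E, S, F, G, N, P, L, D, M, J, C, O, R

Visit H; enqueue K, I, Q, E, S, F → queue [K, I, Q, E, S, F]
Visit K; enqueue G, N, P, L → queue [I, Q, E, S, F, G, N, P, L]
Visit I; enqueue D, M, J → queue [Q, E, S, F, G, N, P, L, D, M, J]
Visit Q → queue [E, S, F, G, N, P, L, D, M, J]
Visit E; enqueue C, O, R → queue [S, F, G, N, P, L, D, M, J, C, O, R]
Visit S → queue [F, G, N, P, L, D, M, J, C, O, R]
Visit F → queue [G, N, P, L, D, M, J, C, O, R]
Visit G → queue [N, P, L, D, M, J, C, O, R]
Visit N → queue [P, L, D, M, J, C, O, R]
Visit P → queue [L, D, M, J, C, O, R]
Visit L → queue [D, M, J, C, O, R]
Visit D → queue [M, J, C, O, R]
Visit M → queue [J, C, O, R]
Visit J → queue [C, O, R]
Visit C → queue [O, R]
Visit O → queue [R]
Visit R → queue []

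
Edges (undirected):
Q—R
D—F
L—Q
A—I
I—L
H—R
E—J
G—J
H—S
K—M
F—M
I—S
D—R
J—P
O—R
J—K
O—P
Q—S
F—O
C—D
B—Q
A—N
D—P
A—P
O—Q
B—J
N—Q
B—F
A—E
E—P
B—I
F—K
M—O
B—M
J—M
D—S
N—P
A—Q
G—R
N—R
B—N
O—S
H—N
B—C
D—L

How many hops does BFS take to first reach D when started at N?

2

Level 0: N
Level 1: A, B, H, P, Q, R
Level 2: C, D, E, F, G, I, J, L, M, O, S
Level 3: K
D first appears at level 2.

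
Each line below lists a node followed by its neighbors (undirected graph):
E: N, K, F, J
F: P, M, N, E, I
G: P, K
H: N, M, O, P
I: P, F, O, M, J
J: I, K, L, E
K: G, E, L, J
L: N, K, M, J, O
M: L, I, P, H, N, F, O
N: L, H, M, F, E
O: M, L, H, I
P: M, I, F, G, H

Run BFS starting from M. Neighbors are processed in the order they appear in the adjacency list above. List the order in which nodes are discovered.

M, L, I, P, H, N, F, O, K, J, G, E

Visit M; enqueue L, I, P, H, N, F, O → queue [L, I, P, H, N, F, O]
Visit L; enqueue K, J → queue [I, P, H, N, F, O, K, J]
Visit I → queue [P, H, N, F, O, K, J]
Visit P; enqueue G → queue [H, N, F, O, K, J, G]
Visit H → queue [N, F, O, K, J, G]
Visit N; enqueue E → queue [F, O, K, J, G, E]
Visit F → queue [O, K, J, G, E]
Visit O → queue [K, J, G, E]
Visit K → queue [J, G, E]
Visit J → queue [G, E]
Visit G → queue [E]
Visit E → queue []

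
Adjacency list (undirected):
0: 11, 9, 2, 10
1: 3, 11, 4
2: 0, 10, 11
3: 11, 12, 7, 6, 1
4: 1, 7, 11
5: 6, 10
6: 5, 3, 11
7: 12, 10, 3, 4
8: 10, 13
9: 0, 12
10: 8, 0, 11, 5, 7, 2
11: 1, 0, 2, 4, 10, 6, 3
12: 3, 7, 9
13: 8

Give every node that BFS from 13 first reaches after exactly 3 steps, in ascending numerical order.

0, 2, 5, 7, 11

Level 0: 13
Level 1: 8
Level 2: 10
Level 3: 0, 2, 5, 7, 11
Level 4: 1, 3, 4, 6, 9, 12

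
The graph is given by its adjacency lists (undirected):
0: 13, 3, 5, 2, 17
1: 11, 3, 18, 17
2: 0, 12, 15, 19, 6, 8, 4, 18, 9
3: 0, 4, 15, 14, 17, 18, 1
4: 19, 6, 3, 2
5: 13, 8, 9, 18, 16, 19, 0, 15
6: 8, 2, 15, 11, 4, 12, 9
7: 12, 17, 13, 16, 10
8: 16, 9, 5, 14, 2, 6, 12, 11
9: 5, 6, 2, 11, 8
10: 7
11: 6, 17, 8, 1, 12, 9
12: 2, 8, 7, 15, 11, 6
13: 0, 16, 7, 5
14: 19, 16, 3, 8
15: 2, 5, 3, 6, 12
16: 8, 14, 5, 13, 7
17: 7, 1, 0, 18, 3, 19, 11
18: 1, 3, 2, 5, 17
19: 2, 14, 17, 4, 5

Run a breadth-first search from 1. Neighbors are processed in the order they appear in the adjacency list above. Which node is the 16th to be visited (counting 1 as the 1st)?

Visit 1; enqueue 11, 3, 18, 17 → queue [11, 3, 18, 17]
Visit 11; enqueue 6, 8, 12, 9 → queue [3, 18, 17, 6, 8, 12, 9]
Visit 3; enqueue 0, 4, 15, 14 → queue [18, 17, 6, 8, 12, 9, 0, 4, 15, 14]
Visit 18; enqueue 2, 5 → queue [17, 6, 8, 12, 9, 0, 4, 15, 14, 2, 5]
Visit 17; enqueue 7, 19 → queue [6, 8, 12, 9, 0, 4, 15, 14, 2, 5, 7, 19]
Visit 6 → queue [8, 12, 9, 0, 4, 15, 14, 2, 5, 7, 19]
Visit 8; enqueue 16 → queue [12, 9, 0, 4, 15, 14, 2, 5, 7, 19, 16]
Visit 12 → queue [9, 0, 4, 15, 14, 2, 5, 7, 19, 16]
Visit 9 → queue [0, 4, 15, 14, 2, 5, 7, 19, 16]
Visit 0; enqueue 13 → queue [4, 15, 14, 2, 5, 7, 19, 16, 13]
Visit 4 → queue [15, 14, 2, 5, 7, 19, 16, 13]
Visit 15 → queue [14, 2, 5, 7, 19, 16, 13]
Visit 14 → queue [2, 5, 7, 19, 16, 13]
Visit 2 → queue [5, 7, 19, 16, 13]
Visit 5 → queue [7, 19, 16, 13]
Visit 7; enqueue 10 → queue [19, 16, 13, 10]
Visit 19 → queue [16, 13, 10]
Visit 16 → queue [13, 10]
Visit 13 → queue [10]
Visit 10 → queue []

Visit order: 1, 11, 3, 18, 17, 6, 8, 12, 9, 0, 4, 15, 14, 2, 5, 7, 19, 16, 13, 10

7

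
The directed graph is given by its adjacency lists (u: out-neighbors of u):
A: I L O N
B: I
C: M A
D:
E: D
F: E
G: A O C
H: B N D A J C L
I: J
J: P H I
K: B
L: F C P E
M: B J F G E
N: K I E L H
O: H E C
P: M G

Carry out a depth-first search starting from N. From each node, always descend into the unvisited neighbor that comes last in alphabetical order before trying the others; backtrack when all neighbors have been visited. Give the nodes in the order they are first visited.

Visit N
N → L
L → P
P → M
M → J
J → I
J → H
H → D
H → C
C → A
A → O
O → E
H → B
M → G
M → F
N → K

N L P M J I H D C A O E B G F K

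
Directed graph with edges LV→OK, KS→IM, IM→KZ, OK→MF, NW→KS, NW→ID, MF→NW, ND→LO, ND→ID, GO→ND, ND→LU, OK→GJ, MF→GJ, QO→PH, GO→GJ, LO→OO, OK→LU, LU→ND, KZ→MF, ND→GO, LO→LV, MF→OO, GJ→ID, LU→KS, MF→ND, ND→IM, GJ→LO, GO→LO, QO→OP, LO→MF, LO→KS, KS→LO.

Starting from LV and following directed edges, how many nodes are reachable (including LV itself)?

14

BFS from LV visits: LV, OK, GJ, LU, MF, ID, LO, KS, ND, NW, OO, IM, GO, KZ
Reachable nodes: 14 of 17 total.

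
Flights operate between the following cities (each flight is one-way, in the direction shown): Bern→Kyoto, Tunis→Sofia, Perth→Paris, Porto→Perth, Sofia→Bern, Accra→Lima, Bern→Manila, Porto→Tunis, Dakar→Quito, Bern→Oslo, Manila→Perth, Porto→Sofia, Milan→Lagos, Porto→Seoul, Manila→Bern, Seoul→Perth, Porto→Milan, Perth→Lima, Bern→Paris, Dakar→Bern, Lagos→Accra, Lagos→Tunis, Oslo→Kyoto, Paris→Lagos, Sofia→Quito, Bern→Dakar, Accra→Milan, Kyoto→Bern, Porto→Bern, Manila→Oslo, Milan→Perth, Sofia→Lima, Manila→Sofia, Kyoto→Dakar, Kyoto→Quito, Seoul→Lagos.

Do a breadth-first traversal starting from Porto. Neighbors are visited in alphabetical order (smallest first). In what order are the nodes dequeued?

Visit Porto; enqueue Bern, Milan, Perth, Seoul, Sofia, Tunis → queue [Bern, Milan, Perth, Seoul, Sofia, Tunis]
Visit Bern; enqueue Dakar, Kyoto, Manila, Oslo, Paris → queue [Milan, Perth, Seoul, Sofia, Tunis, Dakar, Kyoto, Manila, Oslo, Paris]
Visit Milan; enqueue Lagos → queue [Perth, Seoul, Sofia, Tunis, Dakar, Kyoto, Manila, Oslo, Paris, Lagos]
Visit Perth; enqueue Lima → queue [Seoul, Sofia, Tunis, Dakar, Kyoto, Manila, Oslo, Paris, Lagos, Lima]
Visit Seoul → queue [Sofia, Tunis, Dakar, Kyoto, Manila, Oslo, Paris, Lagos, Lima]
Visit Sofia; enqueue Quito → queue [Tunis, Dakar, Kyoto, Manila, Oslo, Paris, Lagos, Lima, Quito]
Visit Tunis → queue [Dakar, Kyoto, Manila, Oslo, Paris, Lagos, Lima, Quito]
Visit Dakar → queue [Kyoto, Manila, Oslo, Paris, Lagos, Lima, Quito]
Visit Kyoto → queue [Manila, Oslo, Paris, Lagos, Lima, Quito]
Visit Manila → queue [Oslo, Paris, Lagos, Lima, Quito]
Visit Oslo → queue [Paris, Lagos, Lima, Quito]
Visit Paris → queue [Lagos, Lima, Quito]
Visit Lagos; enqueue Accra → queue [Lima, Quito, Accra]
Visit Lima → queue [Quito, Accra]
Visit Quito → queue [Accra]
Visit Accra → queue []

Porto -> Bern -> Milan -> Perth -> Seoul -> Sofia -> Tunis -> Dakar -> Kyoto -> Manila -> Oslo -> Paris -> Lagos -> Lima -> Quito -> Accra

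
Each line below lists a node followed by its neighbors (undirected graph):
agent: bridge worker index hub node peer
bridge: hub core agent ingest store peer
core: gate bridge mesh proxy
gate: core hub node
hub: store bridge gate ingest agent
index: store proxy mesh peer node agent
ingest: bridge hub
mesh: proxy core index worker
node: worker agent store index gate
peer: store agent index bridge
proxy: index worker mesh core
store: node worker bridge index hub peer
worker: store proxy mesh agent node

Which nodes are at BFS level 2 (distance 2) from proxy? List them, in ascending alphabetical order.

agent, bridge, gate, node, peer, store

Level 0: proxy
Level 1: core, index, mesh, worker
Level 2: agent, bridge, gate, node, peer, store
Level 3: hub, ingest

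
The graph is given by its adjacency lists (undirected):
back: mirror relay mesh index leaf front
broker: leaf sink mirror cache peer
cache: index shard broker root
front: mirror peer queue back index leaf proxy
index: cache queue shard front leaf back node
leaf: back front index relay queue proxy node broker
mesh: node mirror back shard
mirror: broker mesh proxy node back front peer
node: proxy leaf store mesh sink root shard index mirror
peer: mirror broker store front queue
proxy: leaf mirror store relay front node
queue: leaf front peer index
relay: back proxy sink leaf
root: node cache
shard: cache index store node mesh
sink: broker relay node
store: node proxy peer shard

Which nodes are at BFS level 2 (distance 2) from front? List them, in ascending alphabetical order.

Level 0: front
Level 1: back, index, leaf, mirror, peer, proxy, queue
Level 2: broker, cache, mesh, node, relay, shard, store
Level 3: root, sink

broker, cache, mesh, node, relay, shard, store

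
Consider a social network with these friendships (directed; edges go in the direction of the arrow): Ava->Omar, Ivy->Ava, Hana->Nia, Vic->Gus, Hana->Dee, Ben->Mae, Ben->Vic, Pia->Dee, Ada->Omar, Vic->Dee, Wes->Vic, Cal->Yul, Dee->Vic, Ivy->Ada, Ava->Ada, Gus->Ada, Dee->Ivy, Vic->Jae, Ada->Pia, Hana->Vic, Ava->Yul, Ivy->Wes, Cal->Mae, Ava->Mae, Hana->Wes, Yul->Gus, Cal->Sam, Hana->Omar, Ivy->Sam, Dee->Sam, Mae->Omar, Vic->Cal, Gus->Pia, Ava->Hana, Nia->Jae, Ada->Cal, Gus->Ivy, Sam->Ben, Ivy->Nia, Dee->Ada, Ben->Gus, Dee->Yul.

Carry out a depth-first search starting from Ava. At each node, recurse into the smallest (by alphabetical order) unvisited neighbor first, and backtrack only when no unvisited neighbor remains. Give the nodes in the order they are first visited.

Ava, Ada, Cal, Mae, Omar, Sam, Ben, Gus, Ivy, Nia, Jae, Wes, Vic, Dee, Yul, Pia, Hana

Visit Ava
Ava → Ada
Ada → Cal
Cal → Mae
Mae → Omar
Cal → Sam
Sam → Ben
Ben → Gus
Gus → Ivy
Ivy → Nia
Nia → Jae
Ivy → Wes
Wes → Vic
Vic → Dee
Dee → Yul
Gus → Pia
Ava → Hana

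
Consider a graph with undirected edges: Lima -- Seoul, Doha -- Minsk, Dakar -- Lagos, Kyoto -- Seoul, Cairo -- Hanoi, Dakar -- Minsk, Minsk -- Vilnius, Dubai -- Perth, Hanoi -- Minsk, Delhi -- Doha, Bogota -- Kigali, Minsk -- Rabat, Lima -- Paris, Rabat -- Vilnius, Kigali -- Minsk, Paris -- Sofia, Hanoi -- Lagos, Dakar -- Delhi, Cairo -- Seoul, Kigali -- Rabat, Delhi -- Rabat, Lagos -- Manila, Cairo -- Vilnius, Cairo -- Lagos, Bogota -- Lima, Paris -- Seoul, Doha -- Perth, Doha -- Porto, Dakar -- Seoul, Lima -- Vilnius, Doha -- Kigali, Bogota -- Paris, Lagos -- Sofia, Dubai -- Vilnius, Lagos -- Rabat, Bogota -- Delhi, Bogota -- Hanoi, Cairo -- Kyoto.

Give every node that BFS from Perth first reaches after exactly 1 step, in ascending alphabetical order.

Doha, Dubai

Level 0: Perth
Level 1: Doha, Dubai
Level 2: Delhi, Kigali, Minsk, Porto, Vilnius
Level 3: Bogota, Cairo, Dakar, Hanoi, Lima, Rabat
Level 4: Kyoto, Lagos, Paris, Seoul
Level 5: Manila, Sofia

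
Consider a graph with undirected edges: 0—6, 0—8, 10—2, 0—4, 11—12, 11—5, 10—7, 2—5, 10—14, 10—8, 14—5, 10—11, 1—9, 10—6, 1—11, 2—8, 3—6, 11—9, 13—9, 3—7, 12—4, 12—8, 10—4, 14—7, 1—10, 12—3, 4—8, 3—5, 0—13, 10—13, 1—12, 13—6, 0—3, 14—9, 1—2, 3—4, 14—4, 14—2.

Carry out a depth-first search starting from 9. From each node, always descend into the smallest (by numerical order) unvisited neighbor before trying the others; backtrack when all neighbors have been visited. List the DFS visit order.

9 -> 1 -> 2 -> 5 -> 3 -> 0 -> 4 -> 8 -> 10 -> 6 -> 13 -> 7 -> 14 -> 11 -> 12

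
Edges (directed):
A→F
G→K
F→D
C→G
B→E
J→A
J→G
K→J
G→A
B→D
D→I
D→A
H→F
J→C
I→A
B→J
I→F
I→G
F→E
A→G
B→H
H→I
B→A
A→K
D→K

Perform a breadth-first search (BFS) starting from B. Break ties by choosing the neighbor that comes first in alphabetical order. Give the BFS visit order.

B -> A -> D -> E -> H -> J -> F -> G -> K -> I -> C

Visit B; enqueue A, D, E, H, J → queue [A, D, E, H, J]
Visit A; enqueue F, G, K → queue [D, E, H, J, F, G, K]
Visit D; enqueue I → queue [E, H, J, F, G, K, I]
Visit E → queue [H, J, F, G, K, I]
Visit H → queue [J, F, G, K, I]
Visit J; enqueue C → queue [F, G, K, I, C]
Visit F → queue [G, K, I, C]
Visit G → queue [K, I, C]
Visit K → queue [I, C]
Visit I → queue [C]
Visit C → queue []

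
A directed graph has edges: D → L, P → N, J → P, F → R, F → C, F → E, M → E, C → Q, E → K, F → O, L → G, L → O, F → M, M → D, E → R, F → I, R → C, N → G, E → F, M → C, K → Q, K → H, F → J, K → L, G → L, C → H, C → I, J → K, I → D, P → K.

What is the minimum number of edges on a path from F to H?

2

Level 0: F
Level 1: C, E, I, J, M, O, R
Level 2: D, H, K, P, Q
Level 3: L, N
Level 4: G
H first appears at level 2.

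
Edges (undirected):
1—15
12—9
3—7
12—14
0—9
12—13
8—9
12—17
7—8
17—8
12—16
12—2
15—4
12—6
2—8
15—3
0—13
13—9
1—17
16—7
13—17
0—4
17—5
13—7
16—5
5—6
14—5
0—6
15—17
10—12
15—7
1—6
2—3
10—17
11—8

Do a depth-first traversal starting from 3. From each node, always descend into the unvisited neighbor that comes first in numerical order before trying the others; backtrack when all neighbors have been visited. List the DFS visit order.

3, 2, 8, 7, 13, 0, 4, 15, 1, 6, 5, 14, 12, 9, 10, 17, 16, 11

Visit 3
3 → 2
2 → 8
8 → 7
7 → 13
13 → 0
0 → 4
4 → 15
15 → 1
1 → 6
6 → 5
5 → 14
14 → 12
12 → 9
12 → 10
10 → 17
12 → 16
8 → 11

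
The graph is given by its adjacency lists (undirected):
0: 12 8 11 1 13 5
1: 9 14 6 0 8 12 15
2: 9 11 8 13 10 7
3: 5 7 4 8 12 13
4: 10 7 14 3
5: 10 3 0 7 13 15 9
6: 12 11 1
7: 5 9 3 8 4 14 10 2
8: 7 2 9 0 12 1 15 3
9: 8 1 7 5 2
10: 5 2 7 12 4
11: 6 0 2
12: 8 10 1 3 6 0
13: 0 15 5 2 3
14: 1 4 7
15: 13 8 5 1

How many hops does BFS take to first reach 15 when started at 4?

3

Level 0: 4
Level 1: 3, 7, 10, 14
Level 2: 1, 2, 5, 8, 9, 12, 13
Level 3: 0, 6, 11, 15
15 first appears at level 3.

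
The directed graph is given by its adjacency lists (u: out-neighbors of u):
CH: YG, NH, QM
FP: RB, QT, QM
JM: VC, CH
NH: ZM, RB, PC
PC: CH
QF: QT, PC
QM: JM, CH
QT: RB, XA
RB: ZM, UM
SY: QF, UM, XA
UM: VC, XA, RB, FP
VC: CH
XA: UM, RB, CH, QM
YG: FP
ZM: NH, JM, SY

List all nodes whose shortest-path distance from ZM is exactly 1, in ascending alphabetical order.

JM, NH, SY

Level 0: ZM
Level 1: JM, NH, SY
Level 2: CH, PC, QF, RB, UM, VC, XA
Level 3: FP, QM, QT, YG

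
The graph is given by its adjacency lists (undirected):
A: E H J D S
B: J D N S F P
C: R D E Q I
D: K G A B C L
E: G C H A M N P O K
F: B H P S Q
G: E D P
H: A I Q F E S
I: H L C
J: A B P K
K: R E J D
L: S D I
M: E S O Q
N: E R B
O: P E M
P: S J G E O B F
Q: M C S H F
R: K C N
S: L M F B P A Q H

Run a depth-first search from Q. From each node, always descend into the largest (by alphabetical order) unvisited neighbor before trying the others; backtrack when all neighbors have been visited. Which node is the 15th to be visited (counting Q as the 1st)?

Visit Q
Q → S
S → P
P → O
O → M
M → E
E → N
N → R
R → K
K → J
J → B
B → F
F → H
H → I
I → L
L → D
D → G
D → C
D → A

Visit order: Q, S, P, O, M, E, N, R, K, J, B, F, H, I, L, D, G, C, A

L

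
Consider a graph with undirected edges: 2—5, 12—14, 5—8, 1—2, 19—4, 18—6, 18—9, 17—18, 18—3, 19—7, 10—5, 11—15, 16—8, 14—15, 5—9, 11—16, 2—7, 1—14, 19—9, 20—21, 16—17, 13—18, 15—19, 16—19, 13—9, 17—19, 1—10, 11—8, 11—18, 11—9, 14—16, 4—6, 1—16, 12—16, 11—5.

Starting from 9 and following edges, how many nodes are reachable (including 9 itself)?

BFS from 9 visits: 9, 19, 18, 13, 11, 5, 17, 16, 15, 7, 4, 6, 3, 8, 10, 2, 14, 12, 1
Reachable nodes: 19 of 21 total.

19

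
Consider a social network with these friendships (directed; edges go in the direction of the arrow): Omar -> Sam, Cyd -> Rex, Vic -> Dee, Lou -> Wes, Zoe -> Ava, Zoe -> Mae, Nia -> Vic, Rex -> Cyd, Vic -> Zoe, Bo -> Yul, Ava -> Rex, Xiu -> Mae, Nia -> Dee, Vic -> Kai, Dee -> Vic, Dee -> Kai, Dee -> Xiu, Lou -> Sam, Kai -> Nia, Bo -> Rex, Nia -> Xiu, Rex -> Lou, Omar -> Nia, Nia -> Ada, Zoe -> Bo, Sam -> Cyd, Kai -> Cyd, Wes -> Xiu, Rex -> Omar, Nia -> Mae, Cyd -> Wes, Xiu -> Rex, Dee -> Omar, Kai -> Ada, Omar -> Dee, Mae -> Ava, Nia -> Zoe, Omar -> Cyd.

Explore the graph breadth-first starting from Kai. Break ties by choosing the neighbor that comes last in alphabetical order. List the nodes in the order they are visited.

Kai, Nia, Cyd, Ada, Zoe, Xiu, Vic, Mae, Dee, Wes, Rex, Bo, Ava, Omar, Lou, Yul, Sam

Visit Kai; enqueue Nia, Cyd, Ada → queue [Nia, Cyd, Ada]
Visit Nia; enqueue Zoe, Xiu, Vic, Mae, Dee → queue [Cyd, Ada, Zoe, Xiu, Vic, Mae, Dee]
Visit Cyd; enqueue Wes, Rex → queue [Ada, Zoe, Xiu, Vic, Mae, Dee, Wes, Rex]
Visit Ada → queue [Zoe, Xiu, Vic, Mae, Dee, Wes, Rex]
Visit Zoe; enqueue Bo, Ava → queue [Xiu, Vic, Mae, Dee, Wes, Rex, Bo, Ava]
Visit Xiu → queue [Vic, Mae, Dee, Wes, Rex, Bo, Ava]
Visit Vic → queue [Mae, Dee, Wes, Rex, Bo, Ava]
Visit Mae → queue [Dee, Wes, Rex, Bo, Ava]
Visit Dee; enqueue Omar → queue [Wes, Rex, Bo, Ava, Omar]
Visit Wes → queue [Rex, Bo, Ava, Omar]
Visit Rex; enqueue Lou → queue [Bo, Ava, Omar, Lou]
Visit Bo; enqueue Yul → queue [Ava, Omar, Lou, Yul]
Visit Ava → queue [Omar, Lou, Yul]
Visit Omar; enqueue Sam → queue [Lou, Yul, Sam]
Visit Lou → queue [Yul, Sam]
Visit Yul → queue [Sam]
Visit Sam → queue []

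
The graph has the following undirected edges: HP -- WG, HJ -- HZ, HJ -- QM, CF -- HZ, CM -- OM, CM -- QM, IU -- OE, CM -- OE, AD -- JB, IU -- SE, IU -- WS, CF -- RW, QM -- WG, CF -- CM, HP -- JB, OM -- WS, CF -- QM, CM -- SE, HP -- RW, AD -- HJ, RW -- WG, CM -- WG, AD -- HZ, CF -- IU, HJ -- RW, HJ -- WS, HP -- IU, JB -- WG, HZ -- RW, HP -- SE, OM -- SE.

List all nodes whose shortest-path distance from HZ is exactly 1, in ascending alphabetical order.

AD, CF, HJ, RW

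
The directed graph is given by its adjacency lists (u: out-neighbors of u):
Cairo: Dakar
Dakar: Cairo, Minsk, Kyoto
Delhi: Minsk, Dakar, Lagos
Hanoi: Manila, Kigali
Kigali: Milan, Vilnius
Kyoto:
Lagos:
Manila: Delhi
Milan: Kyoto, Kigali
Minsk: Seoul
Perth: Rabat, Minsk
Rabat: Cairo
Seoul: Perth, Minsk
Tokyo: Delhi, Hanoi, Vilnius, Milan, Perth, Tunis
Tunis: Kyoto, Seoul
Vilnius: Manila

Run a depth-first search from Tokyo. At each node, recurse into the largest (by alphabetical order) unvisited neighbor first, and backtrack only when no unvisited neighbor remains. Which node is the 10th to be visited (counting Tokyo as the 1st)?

Visit Tokyo
Tokyo → Vilnius
Vilnius → Manila
Manila → Delhi
Delhi → Minsk
Minsk → Seoul
Seoul → Perth
Perth → Rabat
Rabat → Cairo
Cairo → Dakar
Dakar → Kyoto
Delhi → Lagos
Tokyo → Tunis
Tokyo → Milan
Milan → Kigali
Tokyo → Hanoi

Visit order: Tokyo, Vilnius, Manila, Delhi, Minsk, Seoul, Perth, Rabat, Cairo, Dakar, Kyoto, Lagos, Tunis, Milan, Kigali, Hanoi

Dakar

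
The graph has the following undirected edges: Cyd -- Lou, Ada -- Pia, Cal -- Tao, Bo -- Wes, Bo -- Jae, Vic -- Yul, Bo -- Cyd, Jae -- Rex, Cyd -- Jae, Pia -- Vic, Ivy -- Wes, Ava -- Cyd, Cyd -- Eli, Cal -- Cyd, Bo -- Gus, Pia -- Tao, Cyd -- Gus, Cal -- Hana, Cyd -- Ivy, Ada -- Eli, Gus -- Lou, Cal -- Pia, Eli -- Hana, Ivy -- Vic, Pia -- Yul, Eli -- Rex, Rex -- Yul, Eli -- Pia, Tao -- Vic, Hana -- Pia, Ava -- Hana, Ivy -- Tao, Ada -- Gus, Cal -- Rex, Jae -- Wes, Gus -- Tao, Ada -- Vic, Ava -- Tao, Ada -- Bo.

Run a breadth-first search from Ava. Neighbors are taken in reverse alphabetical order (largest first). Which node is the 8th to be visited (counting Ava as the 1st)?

Gus

Visit Ava; enqueue Tao, Hana, Cyd → queue [Tao, Hana, Cyd]
Visit Tao; enqueue Vic, Pia, Ivy, Gus, Cal → queue [Hana, Cyd, Vic, Pia, Ivy, Gus, Cal]
Visit Hana; enqueue Eli → queue [Cyd, Vic, Pia, Ivy, Gus, Cal, Eli]
Visit Cyd; enqueue Lou, Jae, Bo → queue [Vic, Pia, Ivy, Gus, Cal, Eli, Lou, Jae, Bo]
Visit Vic; enqueue Yul, Ada → queue [Pia, Ivy, Gus, Cal, Eli, Lou, Jae, Bo, Yul, Ada]
Visit Pia → queue [Ivy, Gus, Cal, Eli, Lou, Jae, Bo, Yul, Ada]
Visit Ivy; enqueue Wes → queue [Gus, Cal, Eli, Lou, Jae, Bo, Yul, Ada, Wes]
Visit Gus → queue [Cal, Eli, Lou, Jae, Bo, Yul, Ada, Wes]
Visit Cal; enqueue Rex → queue [Eli, Lou, Jae, Bo, Yul, Ada, Wes, Rex]
Visit Eli → queue [Lou, Jae, Bo, Yul, Ada, Wes, Rex]
Visit Lou → queue [Jae, Bo, Yul, Ada, Wes, Rex]
Visit Jae → queue [Bo, Yul, Ada, Wes, Rex]
Visit Bo → queue [Yul, Ada, Wes, Rex]
Visit Yul → queue [Ada, Wes, Rex]
Visit Ada → queue [Wes, Rex]
Visit Wes → queue [Rex]
Visit Rex → queue []

Visit order: Ava, Tao, Hana, Cyd, Vic, Pia, Ivy, Gus, Cal, Eli, Lou, Jae, Bo, Yul, Ada, Wes, Rex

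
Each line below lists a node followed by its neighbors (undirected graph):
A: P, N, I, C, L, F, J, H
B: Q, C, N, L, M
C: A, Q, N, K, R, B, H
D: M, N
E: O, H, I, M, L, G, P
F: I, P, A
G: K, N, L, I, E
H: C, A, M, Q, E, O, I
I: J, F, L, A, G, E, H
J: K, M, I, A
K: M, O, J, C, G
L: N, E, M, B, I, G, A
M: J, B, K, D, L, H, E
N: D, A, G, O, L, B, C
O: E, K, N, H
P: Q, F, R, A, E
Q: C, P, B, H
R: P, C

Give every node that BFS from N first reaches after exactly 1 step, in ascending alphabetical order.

A, B, C, D, G, L, O

Level 0: N
Level 1: A, B, C, D, G, L, O
Level 2: E, F, H, I, J, K, M, P, Q, R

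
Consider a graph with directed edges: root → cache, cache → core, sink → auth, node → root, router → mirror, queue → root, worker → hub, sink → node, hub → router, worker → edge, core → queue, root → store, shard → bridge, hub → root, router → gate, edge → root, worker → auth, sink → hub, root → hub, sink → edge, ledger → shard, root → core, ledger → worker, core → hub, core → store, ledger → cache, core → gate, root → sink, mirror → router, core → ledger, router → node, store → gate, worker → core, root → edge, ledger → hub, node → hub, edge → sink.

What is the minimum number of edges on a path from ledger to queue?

3

Level 0: ledger
Level 1: cache, hub, shard, worker
Level 2: auth, bridge, core, edge, root, router
Level 3: gate, mirror, node, queue, sink, store
queue first appears at level 3.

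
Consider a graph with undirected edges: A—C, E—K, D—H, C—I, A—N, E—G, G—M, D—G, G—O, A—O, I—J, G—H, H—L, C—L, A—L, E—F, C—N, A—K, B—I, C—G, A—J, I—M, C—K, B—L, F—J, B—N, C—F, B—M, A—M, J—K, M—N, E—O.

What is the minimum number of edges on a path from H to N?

Level 0: H
Level 1: D, G, L
Level 2: A, B, C, E, M, O
Level 3: F, I, J, K, N
N first appears at level 3.

3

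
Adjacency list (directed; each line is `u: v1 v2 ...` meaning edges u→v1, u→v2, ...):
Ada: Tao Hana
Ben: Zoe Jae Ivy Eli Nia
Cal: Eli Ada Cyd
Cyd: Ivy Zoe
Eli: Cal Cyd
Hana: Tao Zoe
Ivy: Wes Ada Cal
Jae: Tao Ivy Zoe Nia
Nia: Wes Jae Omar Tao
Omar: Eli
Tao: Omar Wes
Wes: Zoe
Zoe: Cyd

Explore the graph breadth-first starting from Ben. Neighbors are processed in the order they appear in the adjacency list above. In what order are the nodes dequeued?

Visit Ben; enqueue Zoe, Jae, Ivy, Eli, Nia → queue [Zoe, Jae, Ivy, Eli, Nia]
Visit Zoe; enqueue Cyd → queue [Jae, Ivy, Eli, Nia, Cyd]
Visit Jae; enqueue Tao → queue [Ivy, Eli, Nia, Cyd, Tao]
Visit Ivy; enqueue Wes, Ada, Cal → queue [Eli, Nia, Cyd, Tao, Wes, Ada, Cal]
Visit Eli → queue [Nia, Cyd, Tao, Wes, Ada, Cal]
Visit Nia; enqueue Omar → queue [Cyd, Tao, Wes, Ada, Cal, Omar]
Visit Cyd → queue [Tao, Wes, Ada, Cal, Omar]
Visit Tao → queue [Wes, Ada, Cal, Omar]
Visit Wes → queue [Ada, Cal, Omar]
Visit Ada; enqueue Hana → queue [Cal, Omar, Hana]
Visit Cal → queue [Omar, Hana]
Visit Omar → queue [Hana]
Visit Hana → queue []

Ben -> Zoe -> Jae -> Ivy -> Eli -> Nia -> Cyd -> Tao -> Wes -> Ada -> Cal -> Omar -> Hana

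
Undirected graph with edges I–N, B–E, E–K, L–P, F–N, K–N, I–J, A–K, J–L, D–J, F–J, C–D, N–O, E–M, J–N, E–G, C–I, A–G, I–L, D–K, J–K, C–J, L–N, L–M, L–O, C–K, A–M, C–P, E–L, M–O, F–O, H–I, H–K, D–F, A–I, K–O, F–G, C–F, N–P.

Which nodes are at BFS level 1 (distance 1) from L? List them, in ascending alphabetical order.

E, I, J, M, N, O, P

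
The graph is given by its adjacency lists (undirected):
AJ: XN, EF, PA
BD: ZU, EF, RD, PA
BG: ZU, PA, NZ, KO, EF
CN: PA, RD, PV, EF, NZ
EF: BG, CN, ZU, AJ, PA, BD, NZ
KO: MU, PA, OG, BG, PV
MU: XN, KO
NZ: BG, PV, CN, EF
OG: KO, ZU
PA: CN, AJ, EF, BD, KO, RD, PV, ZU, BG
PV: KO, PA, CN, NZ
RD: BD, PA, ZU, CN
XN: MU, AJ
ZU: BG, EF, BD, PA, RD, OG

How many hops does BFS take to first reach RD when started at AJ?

2

Level 0: AJ
Level 1: EF, PA, XN
Level 2: BD, BG, CN, KO, MU, NZ, PV, RD, ZU
Level 3: OG
RD first appears at level 2.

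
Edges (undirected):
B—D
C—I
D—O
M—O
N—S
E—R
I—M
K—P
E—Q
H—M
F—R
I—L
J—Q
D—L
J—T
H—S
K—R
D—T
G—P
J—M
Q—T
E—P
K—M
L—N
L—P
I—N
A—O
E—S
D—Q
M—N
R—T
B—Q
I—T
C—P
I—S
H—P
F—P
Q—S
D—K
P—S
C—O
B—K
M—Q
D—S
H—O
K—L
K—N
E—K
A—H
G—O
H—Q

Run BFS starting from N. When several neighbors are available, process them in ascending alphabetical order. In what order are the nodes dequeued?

N I K L M S C T B D E P R H J O Q F G A

Visit N; enqueue I, K, L, M, S → queue [I, K, L, M, S]
Visit I; enqueue C, T → queue [K, L, M, S, C, T]
Visit K; enqueue B, D, E, P, R → queue [L, M, S, C, T, B, D, E, P, R]
Visit L → queue [M, S, C, T, B, D, E, P, R]
Visit M; enqueue H, J, O, Q → queue [S, C, T, B, D, E, P, R, H, J, O, Q]
Visit S → queue [C, T, B, D, E, P, R, H, J, O, Q]
Visit C → queue [T, B, D, E, P, R, H, J, O, Q]
Visit T → queue [B, D, E, P, R, H, J, O, Q]
Visit B → queue [D, E, P, R, H, J, O, Q]
Visit D → queue [E, P, R, H, J, O, Q]
Visit E → queue [P, R, H, J, O, Q]
Visit P; enqueue F, G → queue [R, H, J, O, Q, F, G]
Visit R → queue [H, J, O, Q, F, G]
Visit H; enqueue A → queue [J, O, Q, F, G, A]
Visit J → queue [O, Q, F, G, A]
Visit O → queue [Q, F, G, A]
Visit Q → queue [F, G, A]
Visit F → queue [G, A]
Visit G → queue [A]
Visit A → queue []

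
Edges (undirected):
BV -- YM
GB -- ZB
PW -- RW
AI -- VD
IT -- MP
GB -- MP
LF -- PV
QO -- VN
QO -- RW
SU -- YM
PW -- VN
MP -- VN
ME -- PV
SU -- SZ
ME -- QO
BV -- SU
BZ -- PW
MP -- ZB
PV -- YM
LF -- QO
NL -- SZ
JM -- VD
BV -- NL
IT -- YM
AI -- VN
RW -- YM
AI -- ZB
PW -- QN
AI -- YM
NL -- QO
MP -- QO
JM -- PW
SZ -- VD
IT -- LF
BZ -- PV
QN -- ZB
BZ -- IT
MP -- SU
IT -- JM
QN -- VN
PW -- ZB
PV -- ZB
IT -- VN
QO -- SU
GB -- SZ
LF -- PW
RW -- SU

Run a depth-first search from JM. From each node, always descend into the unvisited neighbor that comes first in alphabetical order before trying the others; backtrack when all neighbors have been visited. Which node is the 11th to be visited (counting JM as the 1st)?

SZ

Visit JM
JM → IT
IT → BZ
BZ → PV
PV → LF
LF → PW
PW → QN
QN → VN
VN → AI
AI → VD
VD → SZ
SZ → GB
GB → MP
MP → QO
QO → ME
QO → NL
NL → BV
BV → SU
SU → RW
RW → YM
MP → ZB

Visit order: JM, IT, BZ, PV, LF, PW, QN, VN, AI, VD, SZ, GB, MP, QO, ME, NL, BV, SU, RW, YM, ZB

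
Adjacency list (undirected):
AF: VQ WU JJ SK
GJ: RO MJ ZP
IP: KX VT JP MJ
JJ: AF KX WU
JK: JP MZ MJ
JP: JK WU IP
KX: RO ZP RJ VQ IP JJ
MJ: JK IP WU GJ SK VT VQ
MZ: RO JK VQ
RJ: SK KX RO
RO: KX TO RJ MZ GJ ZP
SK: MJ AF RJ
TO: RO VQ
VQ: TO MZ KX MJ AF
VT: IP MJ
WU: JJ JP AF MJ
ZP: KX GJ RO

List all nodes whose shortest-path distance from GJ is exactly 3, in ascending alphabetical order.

Level 0: GJ
Level 1: MJ, RO, ZP
Level 2: IP, JK, KX, MZ, RJ, SK, TO, VQ, VT, WU
Level 3: AF, JJ, JP

AF, JJ, JP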